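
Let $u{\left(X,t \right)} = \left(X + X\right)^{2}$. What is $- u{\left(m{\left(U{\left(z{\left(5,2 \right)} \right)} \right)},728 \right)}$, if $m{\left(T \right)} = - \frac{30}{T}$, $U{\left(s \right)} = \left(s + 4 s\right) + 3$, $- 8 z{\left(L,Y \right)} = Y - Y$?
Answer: $-400$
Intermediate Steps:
$z{\left(L,Y \right)} = 0$ ($z{\left(L,Y \right)} = - \frac{Y - Y}{8} = \left(- \frac{1}{8}\right) 0 = 0$)
$U{\left(s \right)} = 3 + 5 s$ ($U{\left(s \right)} = 5 s + 3 = 3 + 5 s$)
$u{\left(X,t \right)} = 4 X^{2}$ ($u{\left(X,t \right)} = \left(2 X\right)^{2} = 4 X^{2}$)
$- u{\left(m{\left(U{\left(z{\left(5,2 \right)} \right)} \right)},728 \right)} = - 4 \left(- \frac{30}{3 + 5 \cdot 0}\right)^{2} = - 4 \left(- \frac{30}{3 + 0}\right)^{2} = - 4 \left(- \frac{30}{3}\right)^{2} = - 4 \left(\left(-30\right) \frac{1}{3}\right)^{2} = - 4 \left(-10\right)^{2} = - 4 \cdot 100 = \left(-1\right) 400 = -400$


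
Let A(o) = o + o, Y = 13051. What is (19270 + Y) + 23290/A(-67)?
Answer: 2153862/67 ≈ 32147.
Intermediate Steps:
A(o) = 2*o
(19270 + Y) + 23290/A(-67) = (19270 + 13051) + 23290/((2*(-67))) = 32321 + 23290/(-134) = 32321 + 23290*(-1/134) = 32321 - 11645/67 = 2153862/67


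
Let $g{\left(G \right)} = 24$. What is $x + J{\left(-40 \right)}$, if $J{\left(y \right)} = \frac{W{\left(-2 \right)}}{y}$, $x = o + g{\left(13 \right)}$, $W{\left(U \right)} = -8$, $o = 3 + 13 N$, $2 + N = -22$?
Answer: $- \frac{1424}{5} \approx -284.8$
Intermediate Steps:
$N = -24$ ($N = -2 - 22 = -24$)
$o = -309$ ($o = 3 + 13 \left(-24\right) = 3 - 312 = -309$)
$x = -285$ ($x = -309 + 24 = -285$)
$J{\left(y \right)} = - \frac{8}{y}$
$x + J{\left(-40 \right)} = -285 - \frac{8}{-40} = -285 - - \frac{1}{5} = -285 + \frac{1}{5} = - \frac{1424}{5}$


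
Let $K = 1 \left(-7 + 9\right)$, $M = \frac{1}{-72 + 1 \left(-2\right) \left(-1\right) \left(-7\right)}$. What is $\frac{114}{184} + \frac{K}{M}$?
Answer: $- \frac{15767}{92} \approx -171.38$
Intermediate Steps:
$M = - \frac{1}{86}$ ($M = \frac{1}{-72 + \left(-2\right) \left(-1\right) \left(-7\right)} = \frac{1}{-72 + 2 \left(-7\right)} = \frac{1}{-72 - 14} = \frac{1}{-86} = - \frac{1}{86} \approx -0.011628$)
$K = 2$ ($K = 1 \cdot 2 = 2$)
$\frac{114}{184} + \frac{K}{M} = \frac{114}{184} + \frac{2}{- \frac{1}{86}} = 114 \cdot \frac{1}{184} + 2 \left(-86\right) = \frac{57}{92} - 172 = - \frac{15767}{92}$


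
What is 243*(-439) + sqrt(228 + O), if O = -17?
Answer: -106677 + sqrt(211) ≈ -1.0666e+5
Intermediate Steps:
243*(-439) + sqrt(228 + O) = 243*(-439) + sqrt(228 - 17) = -106677 + sqrt(211)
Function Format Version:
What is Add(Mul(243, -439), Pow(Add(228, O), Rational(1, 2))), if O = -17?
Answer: Add(-106677, Pow(211, Rational(1, 2))) ≈ -1.0666e+5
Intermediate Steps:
Add(Mul(243, -439), Pow(Add(228, O), Rational(1, 2))) = Add(Mul(243, -439), Pow(Add(228, -17), Rational(1, 2))) = Add(-106677, Pow(211, Rational(1, 2)))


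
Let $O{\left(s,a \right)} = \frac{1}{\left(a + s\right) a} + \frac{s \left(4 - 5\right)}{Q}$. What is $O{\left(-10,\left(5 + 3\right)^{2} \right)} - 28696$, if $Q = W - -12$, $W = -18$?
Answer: $- \frac{99179135}{3456} \approx -28698.0$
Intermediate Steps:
$Q = -6$ ($Q = -18 - -12 = -18 + 12 = -6$)
$O{\left(s,a \right)} = \frac{s}{6} + \frac{1}{a \left(a + s\right)}$ ($O{\left(s,a \right)} = \frac{1}{\left(a + s\right) a} + \frac{s \left(4 - 5\right)}{-6} = \frac{1}{a \left(a + s\right)} + s \left(-1\right) \left(- \frac{1}{6}\right) = \frac{1}{a \left(a + s\right)} + - s \left(- \frac{1}{6}\right) = \frac{1}{a \left(a + s\right)} + \frac{s}{6} = \frac{s}{6} + \frac{1}{a \left(a + s\right)}$)
$O{\left(-10,\left(5 + 3\right)^{2} \right)} - 28696 = \frac{6 + \left(5 + 3\right)^{2} \left(-10\right)^{2} - 10 \left(\left(5 + 3\right)^{2}\right)^{2}}{6 \left(5 + 3\right)^{2} \left(\left(5 + 3\right)^{2} - 10\right)} - 28696 = \frac{6 + 8^{2} \cdot 100 - 10 \left(8^{2}\right)^{2}}{6 \cdot 8^{2} \left(8^{2} - 10\right)} - 28696 = \frac{6 + 64 \cdot 100 - 10 \cdot 64^{2}}{6 \cdot 64 \left(64 - 10\right)} - 28696 = \frac{1}{6} \cdot \frac{1}{64} \cdot \frac{1}{54} \left(6 + 6400 - 40960\right) - 28696 = \frac{1}{6} \cdot \frac{1}{64} \cdot \frac{1}{54} \left(-34554\right) - 28696 = - \frac{5759}{3456} - 28696 = - \frac{99179135}{3456}$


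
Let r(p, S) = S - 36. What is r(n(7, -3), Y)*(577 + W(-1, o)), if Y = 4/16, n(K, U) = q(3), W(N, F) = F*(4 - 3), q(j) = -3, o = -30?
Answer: -78221/4 ≈ -19555.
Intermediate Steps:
W(N, F) = F (W(N, F) = F*1 = F)
n(K, U) = -3
Y = ¼ (Y = 4*(1/16) = ¼ ≈ 0.25000)
r(p, S) = -36 + S
r(n(7, -3), Y)*(577 + W(-1, o)) = (-36 + ¼)*(577 - 30) = -143/4*547 = -78221/4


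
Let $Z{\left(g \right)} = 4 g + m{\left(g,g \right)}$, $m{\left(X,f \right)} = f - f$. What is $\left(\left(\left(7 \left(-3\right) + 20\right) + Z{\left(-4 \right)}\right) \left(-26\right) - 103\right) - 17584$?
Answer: $-17245$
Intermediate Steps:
$m{\left(X,f \right)} = 0$
$Z{\left(g \right)} = 4 g$ ($Z{\left(g \right)} = 4 g + 0 = 4 g$)
$\left(\left(\left(7 \left(-3\right) + 20\right) + Z{\left(-4 \right)}\right) \left(-26\right) - 103\right) - 17584 = \left(\left(\left(7 \left(-3\right) + 20\right) + 4 \left(-4\right)\right) \left(-26\right) - 103\right) - 17584 = \left(\left(\left(-21 + 20\right) - 16\right) \left(-26\right) - 103\right) - 17584 = \left(\left(-1 - 16\right) \left(-26\right) - 103\right) - 17584 = \left(\left(-17\right) \left(-26\right) - 103\right) - 17584 = \left(442 - 103\right) - 17584 = 339 - 17584 = -17245$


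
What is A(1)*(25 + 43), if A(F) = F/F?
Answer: 68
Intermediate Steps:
A(F) = 1
A(1)*(25 + 43) = 1*(25 + 43) = 1*68 = 68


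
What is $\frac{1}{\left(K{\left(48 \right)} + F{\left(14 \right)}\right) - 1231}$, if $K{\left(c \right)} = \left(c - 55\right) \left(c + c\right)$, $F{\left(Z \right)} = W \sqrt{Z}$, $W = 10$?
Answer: $- \frac{1903}{3620009} - \frac{10 \sqrt{14}}{3620009} \approx -0.00053603$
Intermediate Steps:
$F{\left(Z \right)} = 10 \sqrt{Z}$
$K{\left(c \right)} = 2 c \left(-55 + c\right)$ ($K{\left(c \right)} = \left(-55 + c\right) 2 c = 2 c \left(-55 + c\right)$)
$\frac{1}{\left(K{\left(48 \right)} + F{\left(14 \right)}\right) - 1231} = \frac{1}{\left(2 \cdot 48 \left(-55 + 48\right) + 10 \sqrt{14}\right) - 1231} = \frac{1}{\left(2 \cdot 48 \left(-7\right) + 10 \sqrt{14}\right) - 1231} = \frac{1}{\left(-672 + 10 \sqrt{14}\right) - 1231} = \frac{1}{-1903 + 10 \sqrt{14}}$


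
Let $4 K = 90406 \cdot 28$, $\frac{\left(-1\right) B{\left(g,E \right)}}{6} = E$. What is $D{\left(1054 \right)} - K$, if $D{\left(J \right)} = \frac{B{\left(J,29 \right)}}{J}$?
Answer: $- \frac{333507821}{527} \approx -6.3284 \cdot 10^{5}$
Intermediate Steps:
$B{\left(g,E \right)} = - 6 E$
$K = 632842$ ($K = \frac{90406 \cdot 28}{4} = \frac{1}{4} \cdot 2531368 = 632842$)
$D{\left(J \right)} = - \frac{174}{J}$ ($D{\left(J \right)} = \frac{\left(-6\right) 29}{J} = - \frac{174}{J}$)
$D{\left(1054 \right)} - K = - \frac{174}{1054} - 632842 = \left(-174\right) \frac{1}{1054} - 632842 = - \frac{87}{527} - 632842 = - \frac{333507821}{527}$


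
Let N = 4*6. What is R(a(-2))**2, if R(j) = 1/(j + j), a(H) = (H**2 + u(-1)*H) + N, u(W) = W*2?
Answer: 1/4096 ≈ 0.00024414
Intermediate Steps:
u(W) = 2*W
N = 24
a(H) = 24 + H**2 - 2*H (a(H) = (H**2 + (2*(-1))*H) + 24 = (H**2 - 2*H) + 24 = 24 + H**2 - 2*H)
R(j) = 1/(2*j)
R(a(-2))**2 = (1/(2*(24 + (-2)**2 - 2*(-2))))**2 = (1/(2*(24 + 4 + 4)))**2 = ((1/2)/32)**2 = ((1/2)*(1/32))**2 = (1/64)**2 = 1/4096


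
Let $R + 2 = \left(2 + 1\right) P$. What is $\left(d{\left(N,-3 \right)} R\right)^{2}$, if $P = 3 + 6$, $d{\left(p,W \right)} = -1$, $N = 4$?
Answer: $625$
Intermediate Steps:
$P = 9$
$R = 25$ ($R = -2 + \left(2 + 1\right) 9 = -2 + 3 \cdot 9 = -2 + 27 = 25$)
$\left(d{\left(N,-3 \right)} R\right)^{2} = \left(\left(-1\right) 25\right)^{2} = \left(-25\right)^{2} = 625$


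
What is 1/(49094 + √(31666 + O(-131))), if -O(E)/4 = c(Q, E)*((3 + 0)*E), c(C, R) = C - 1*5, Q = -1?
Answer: 24547/1205099301 - √22234/2410198602 ≈ 2.0307e-5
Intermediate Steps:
c(C, R) = -5 + C (c(C, R) = C - 5 = -5 + C)
O(E) = 72*E (O(E) = -4*(-5 - 1)*(3 + 0)*E = -(-24)*3*E = -(-72)*E = 72*E)
1/(49094 + √(31666 + O(-131))) = 1/(49094 + √(31666 + 72*(-131))) = 1/(49094 + √(31666 - 9432)) = 1/(49094 + √22234)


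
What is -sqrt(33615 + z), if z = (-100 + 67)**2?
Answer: -12*sqrt(241) ≈ -186.29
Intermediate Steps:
z = 1089 (z = (-33)**2 = 1089)
-sqrt(33615 + z) = -sqrt(33615 + 1089) = -sqrt(34704) = -12*sqrt(241)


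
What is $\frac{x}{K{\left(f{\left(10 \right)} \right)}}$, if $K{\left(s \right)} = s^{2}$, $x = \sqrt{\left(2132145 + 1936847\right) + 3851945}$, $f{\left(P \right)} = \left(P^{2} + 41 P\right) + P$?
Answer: $\frac{\sqrt{7920937}}{270400} \approx 0.010408$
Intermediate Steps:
$f{\left(P \right)} = P^{2} + 42 P$
$x = \sqrt{7920937}$ ($x = \sqrt{4068992 + 3851945} = \sqrt{7920937} \approx 2814.4$)
$\frac{x}{K{\left(f{\left(10 \right)} \right)}} = \frac{\sqrt{7920937}}{\left(10 \left(42 + 10\right)\right)^{2}} = \frac{\sqrt{7920937}}{\left(10 \cdot 52\right)^{2}} = \frac{\sqrt{7920937}}{520^{2}} = \frac{\sqrt{7920937}}{270400}$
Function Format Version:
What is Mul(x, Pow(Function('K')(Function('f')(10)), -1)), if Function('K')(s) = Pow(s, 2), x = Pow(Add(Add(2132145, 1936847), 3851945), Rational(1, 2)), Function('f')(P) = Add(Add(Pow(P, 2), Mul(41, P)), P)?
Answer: Mul(Rational(1, 270400), Pow(7920937, Rational(1, 2))) ≈ 0.010408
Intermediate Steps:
Function('f')(P) = Add(Pow(P, 2), Mul(42, P))
x = Pow(7920937, Rational(1, 2)) (x = Pow(Add(4068992, 3851945), Rational(1, 2)) = Pow(7920937, Rational(1, 2)) ≈ 2814.4)
Mul(x, Pow(Function('K')(Function('f')(10)), -1)) = Mul(Pow(7920937, Rational(1, 2)), Pow(Pow(Mul(10, Add(42, 10)), 2), -1)) = Mul(Pow(7920937, Rational(1, 2)), Pow(Pow(Mul(10, 52), 2), -1)) = Mul(Pow(7920937, Rational(1, 2)), Pow(Pow(520, 2), -1)) = Mul(Pow(7920937, Rational(1, 2)), Pow(270400, -1)) = Mul(Pow(7920937, Rational(1, 2)), Rational(1, 270400)) = Mul(Rational(1, 270400), Pow(7920937, Rational(1, 2)))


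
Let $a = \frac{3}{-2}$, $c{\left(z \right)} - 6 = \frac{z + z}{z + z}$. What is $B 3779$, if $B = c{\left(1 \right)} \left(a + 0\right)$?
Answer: $- \frac{79359}{2} \approx -39680.0$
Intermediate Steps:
$c{\left(z \right)} = 7$ ($c{\left(z \right)} = 6 + \frac{z + z}{z + z} = 6 + \frac{2 z}{2 z} = 6 + 2 z \frac{1}{2 z} = 6 + 1 = 7$)
$a = - \frac{3}{2}$ ($a = 3 \left(- \frac{1}{2}\right) = - \frac{3}{2} \approx -1.5$)
$B = - \frac{21}{2}$ ($B = 7 \left(- \frac{3}{2} + 0\right) = 7 \left(- \frac{3}{2}\right) = - \frac{21}{2} \approx -10.5$)
$B 3779 = \left(- \frac{21}{2}\right) 3779 = - \frac{79359}{2}$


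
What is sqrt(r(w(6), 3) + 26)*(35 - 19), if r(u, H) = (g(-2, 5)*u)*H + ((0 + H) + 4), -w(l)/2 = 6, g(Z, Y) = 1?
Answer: 16*I*sqrt(3) ≈ 27.713*I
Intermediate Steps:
w(l) = -12 (w(l) = -2*6 = -12)
r(u, H) = 4 + H + H*u (r(u, H) = (1*u)*H + ((0 + H) + 4) = u*H + (H + 4) = H*u + (4 + H) = 4 + H + H*u)
sqrt(r(w(6), 3) + 26)*(35 - 19) = sqrt((4 + 3 + 3*(-12)) + 26)*(35 - 19) = sqrt((4 + 3 - 36) + 26)*16 = sqrt(-29 + 26)*16 = sqrt(-3)*16 = (I*sqrt(3))*16 = 16*I*sqrt(3)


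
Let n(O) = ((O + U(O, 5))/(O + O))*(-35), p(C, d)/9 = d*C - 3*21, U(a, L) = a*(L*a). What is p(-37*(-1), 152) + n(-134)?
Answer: 123513/2 ≈ 61757.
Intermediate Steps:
U(a, L) = L*a²
p(C, d) = -567 + 9*C*d (p(C, d) = 9*(d*C - 3*21) = 9*(C*d - 63) = 9*(-63 + C*d) = -567 + 9*C*d)
n(O) = -35*(O + 5*O²)/(2*O) (n(O) = ((O + 5*O²)/(O + O))*(-35) = ((O + 5*O²)/((2*O)))*(-35) = ((O + 5*O²)*(1/(2*O)))*(-35) = ((O + 5*O²)/(2*O))*(-35) = -35*(O + 5*O²)/(2*O))
p(-37*(-1), 152) + n(-134) = (-567 + 9*(-37*(-1))*152) + (-35/2 - 175/2*(-134)) = (-567 + 9*37*152) + (-35/2 + 11725) = (-567 + 50616) + 23415/2 = 50049 + 23415/2 = 123513/2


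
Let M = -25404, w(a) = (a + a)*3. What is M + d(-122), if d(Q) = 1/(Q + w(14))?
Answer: -965353/38 ≈ -25404.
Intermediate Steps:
w(a) = 6*a (w(a) = (2*a)*3 = 6*a)
d(Q) = 1/(84 + Q) (d(Q) = 1/(Q + 6*14) = 1/(Q + 84) = 1/(84 + Q))
M + d(-122) = -25404 + 1/(84 - 122) = -25404 + 1/(-38) = -25404 - 1/38 = -965353/38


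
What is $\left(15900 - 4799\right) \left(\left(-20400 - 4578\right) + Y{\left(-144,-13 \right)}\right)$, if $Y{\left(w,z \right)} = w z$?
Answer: $-256499706$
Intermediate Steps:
$\left(15900 - 4799\right) \left(\left(-20400 - 4578\right) + Y{\left(-144,-13 \right)}\right) = \left(15900 - 4799\right) \left(\left(-20400 - 4578\right) - -1872\right) = 11101 \left(-24978 + 1872\right) = 11101 \left(-23106\right) = -256499706$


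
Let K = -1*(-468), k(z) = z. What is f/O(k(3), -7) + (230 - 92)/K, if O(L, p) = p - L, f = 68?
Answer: -2537/390 ≈ -6.5051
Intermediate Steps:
K = 468
f/O(k(3), -7) + (230 - 92)/K = 68/(-7 - 1*3) + (230 - 92)/468 = 68/(-7 - 3) + 138*(1/468) = 68/(-10) + 23/78 = 68*(-⅒) + 23/78 = -34/5 + 23/78 = -2537/390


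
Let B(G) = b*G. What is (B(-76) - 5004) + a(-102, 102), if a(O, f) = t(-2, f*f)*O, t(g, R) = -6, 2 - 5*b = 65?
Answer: -17172/5 ≈ -3434.4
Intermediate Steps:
b = -63/5 (b = ⅖ - ⅕*65 = ⅖ - 13 = -63/5 ≈ -12.600)
a(O, f) = -6*O
B(G) = -63*G/5
(B(-76) - 5004) + a(-102, 102) = (-63/5*(-76) - 5004) - 6*(-102) = (4788/5 - 5004) + 612 = -20232/5 + 612 = -17172/5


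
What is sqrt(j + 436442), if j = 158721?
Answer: sqrt(595163) ≈ 771.47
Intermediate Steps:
sqrt(j + 436442) = sqrt(158721 + 436442) = sqrt(595163)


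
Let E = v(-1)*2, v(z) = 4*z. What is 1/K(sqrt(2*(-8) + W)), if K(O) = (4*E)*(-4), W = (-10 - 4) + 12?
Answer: 1/128 ≈ 0.0078125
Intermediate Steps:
W = -2 (W = -14 + 12 = -2)
E = -8 (E = (4*(-1))*2 = -4*2 = -8)
K(O) = 128 (K(O) = (4*(-8))*(-4) = -32*(-4) = 128)
1/K(sqrt(2*(-8) + W)) = 1/128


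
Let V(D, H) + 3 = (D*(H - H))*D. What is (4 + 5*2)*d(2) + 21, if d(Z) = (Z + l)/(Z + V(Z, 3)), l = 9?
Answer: -133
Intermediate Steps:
V(D, H) = -3 (V(D, H) = -3 + (D*(H - H))*D = -3 + (D*0)*D = -3 + 0*D = -3 + 0 = -3)
d(Z) = (9 + Z)/(-3 + Z) (d(Z) = (Z + 9)/(Z - 3) = (9 + Z)/(-3 + Z))
(4 + 5*2)*d(2) + 21 = (4 + 5*2)*((9 + 2)/(-3 + 2)) + 21 = (4 + 10)*(11/(-1)) + 21 = 14*(-1*11) + 21 = 14*(-11) + 21 = -154 + 21 = -133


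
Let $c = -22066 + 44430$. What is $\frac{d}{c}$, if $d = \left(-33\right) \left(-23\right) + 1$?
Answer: $\frac{190}{5591} \approx 0.033983$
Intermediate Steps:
$c = 22364$
$d = 760$ ($d = 759 + 1 = 760$)
$\frac{d}{c} = \frac{760}{22364} = 760 \cdot \frac{1}{22364} = \frac{190}{5591}$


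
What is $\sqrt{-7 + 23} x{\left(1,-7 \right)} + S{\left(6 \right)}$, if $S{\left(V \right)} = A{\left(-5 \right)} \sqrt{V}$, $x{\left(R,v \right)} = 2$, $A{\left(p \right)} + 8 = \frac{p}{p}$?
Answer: $8 - 7 \sqrt{6} \approx -9.1464$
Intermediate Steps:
$A{\left(p \right)} = -7$ ($A{\left(p \right)} = -8 + \frac{p}{p} = -8 + 1 = -7$)
$S{\left(V \right)} = - 7 \sqrt{V}$
$\sqrt{-7 + 23} x{\left(1,-7 \right)} + S{\left(6 \right)} = \sqrt{-7 + 23} \cdot 2 - 7 \sqrt{6} = \sqrt{16} \cdot 2 - 7 \sqrt{6} = 4 \cdot 2 - 7 \sqrt{6} = 8 - 7 \sqrt{6}$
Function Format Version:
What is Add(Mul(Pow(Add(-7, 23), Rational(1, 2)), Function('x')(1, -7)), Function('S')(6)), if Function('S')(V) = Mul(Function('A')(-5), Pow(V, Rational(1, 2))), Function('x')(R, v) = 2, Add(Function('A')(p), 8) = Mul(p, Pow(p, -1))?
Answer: Add(8, Mul(-7, Pow(6, Rational(1, 2)))) ≈ -9.1464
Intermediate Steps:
Function('A')(p) = -7 (Function('A')(p) = Add(-8, Mul(p, Pow(p, -1))) = Add(-8, 1) = -7)
Function('S')(V) = Mul(-7, Pow(V, Rational(1, 2)))
Add(Mul(Pow(Add(-7, 23), Rational(1, 2)), Function('x')(1, -7)), Function('S')(6)) = Add(Mul(Pow(Add(-7, 23), Rational(1, 2)), 2), Mul(-7, Pow(6, Rational(1, 2)))) = Add(Mul(Pow(16, Rational(1, 2)), 2), Mul(-7, Pow(6, Rational(1, 2)))) = Add(Mul(4, 2), Mul(-7, Pow(6, Rational(1, 2)))) = Add(8, Mul(-7, Pow(6, Rational(1, 2))))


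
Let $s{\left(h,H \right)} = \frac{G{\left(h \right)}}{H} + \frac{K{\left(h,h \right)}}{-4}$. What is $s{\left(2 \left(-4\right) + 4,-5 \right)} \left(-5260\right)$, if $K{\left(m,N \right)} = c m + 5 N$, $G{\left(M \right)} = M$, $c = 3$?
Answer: $-46288$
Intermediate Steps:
$K{\left(m,N \right)} = 3 m + 5 N$
$s{\left(h,H \right)} = - 2 h + \frac{h}{H}$ ($s{\left(h,H \right)} = \frac{h}{H} + \frac{3 h + 5 h}{-4} = \frac{h}{H} + 8 h \left(- \frac{1}{4}\right) = \frac{h}{H} - 2 h = - 2 h + \frac{h}{H}$)
$s{\left(2 \left(-4\right) + 4,-5 \right)} \left(-5260\right) = \left(- 2 \left(2 \left(-4\right) + 4\right) + \frac{2 \left(-4\right) + 4}{-5}\right) \left(-5260\right) = \left(- 2 \left(-8 + 4\right) + \left(-8 + 4\right) \left(- \frac{1}{5}\right)\right) \left(-5260\right) = \left(\left(-2\right) \left(-4\right) - - \frac{4}{5}\right) \left(-5260\right) = \left(8 + \frac{4}{5}\right) \left(-5260\right) = \frac{44}{5} \left(-5260\right) = -46288$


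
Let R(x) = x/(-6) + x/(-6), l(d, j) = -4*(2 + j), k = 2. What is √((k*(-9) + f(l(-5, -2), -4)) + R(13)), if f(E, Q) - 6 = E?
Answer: 7*I*√3/3 ≈ 4.0415*I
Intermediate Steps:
l(d, j) = -8 - 4*j
R(x) = -x/3 (R(x) = x*(-⅙) + x*(-⅙) = -x/6 - x/6 = -x/3)
f(E, Q) = 6 + E
√((k*(-9) + f(l(-5, -2), -4)) + R(13)) = √((2*(-9) + (6 + (-8 - 4*(-2)))) - ⅓*13) = √((-18 + (6 + (-8 + 8))) - 13/3) = √((-18 + (6 + 0)) - 13/3) = √((-18 + 6) - 13/3) = √(-12 - 13/3) = √(-49/3) = 7*I*√3/3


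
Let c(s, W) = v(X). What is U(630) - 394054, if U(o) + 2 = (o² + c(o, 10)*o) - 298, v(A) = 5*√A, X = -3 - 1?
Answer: 2546 + 6300*I ≈ 2546.0 + 6300.0*I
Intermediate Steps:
X = -4
c(s, W) = 10*I (c(s, W) = 5*√(-4) = 5*(2*I) = 10*I)
U(o) = -300 + o² + 10*I*o (U(o) = -2 + ((o² + (10*I)*o) - 298) = -2 + ((o² + 10*I*o) - 298) = -2 + (-298 + o² + 10*I*o) = -300 + o² + 10*I*o)
U(630) - 394054 = (-300 + 630² + 10*I*630) - 394054 = (-300 + 396900 + 6300*I) - 394054 = (396600 + 6300*I) - 394054 = 2546 + 6300*I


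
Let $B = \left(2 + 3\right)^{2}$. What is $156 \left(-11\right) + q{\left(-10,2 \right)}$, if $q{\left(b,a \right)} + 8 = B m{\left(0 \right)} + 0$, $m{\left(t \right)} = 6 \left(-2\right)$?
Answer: $-2024$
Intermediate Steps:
$m{\left(t \right)} = -12$
$B = 25$ ($B = 5^{2} = 25$)
$q{\left(b,a \right)} = -308$ ($q{\left(b,a \right)} = -8 + \left(25 \left(-12\right) + 0\right) = -8 + \left(-300 + 0\right) = -8 - 300 = -308$)
$156 \left(-11\right) + q{\left(-10,2 \right)} = 156 \left(-11\right) - 308 = -1716 - 308 = -2024$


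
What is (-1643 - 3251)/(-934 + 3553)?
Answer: -4894/2619 ≈ -1.8687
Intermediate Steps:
(-1643 - 3251)/(-934 + 3553) = -4894/2619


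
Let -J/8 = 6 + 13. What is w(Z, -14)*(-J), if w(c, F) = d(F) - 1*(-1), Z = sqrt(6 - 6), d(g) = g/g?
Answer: 304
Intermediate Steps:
d(g) = 1
Z = 0 (Z = sqrt(0) = 0)
J = -152 (J = -8*(6 + 13) = -8*19 = -152)
w(c, F) = 2 (w(c, F) = 1 - 1*(-1) = 1 + 1 = 2)
w(Z, -14)*(-J) = 2*(-1*(-152)) = 2*152 = 304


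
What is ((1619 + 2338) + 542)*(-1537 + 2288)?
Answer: 3378749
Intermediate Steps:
((1619 + 2338) + 542)*(-1537 + 2288) = (3957 + 542)*751 = 4499*751 = 3378749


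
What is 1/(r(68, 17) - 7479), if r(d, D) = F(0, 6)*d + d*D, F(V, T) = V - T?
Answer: -1/6731 ≈ -0.00014857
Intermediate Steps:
r(d, D) = -6*d + D*d (r(d, D) = (0 - 1*6)*d + d*D = (0 - 6)*d + D*d = -6*d + D*d)
1/(r(68, 17) - 7479) = 1/(68*(-6 + 17) - 7479) = 1/(68*11 - 7479) = 1/(748 - 7479) = 1/(-6731) = -1/6731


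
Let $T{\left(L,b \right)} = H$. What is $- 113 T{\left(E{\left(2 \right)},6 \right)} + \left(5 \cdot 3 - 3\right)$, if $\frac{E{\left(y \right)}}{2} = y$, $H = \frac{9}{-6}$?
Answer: $\frac{363}{2} \approx 181.5$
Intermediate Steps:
$H = - \frac{3}{2}$ ($H = 9 \left(- \frac{1}{6}\right) = - \frac{3}{2} \approx -1.5$)
$E{\left(y \right)} = 2 y$
$T{\left(L,b \right)} = - \frac{3}{2}$
$- 113 T{\left(E{\left(2 \right)},6 \right)} + \left(5 \cdot 3 - 3\right) = \left(-113\right) \left(- \frac{3}{2}\right) + \left(5 \cdot 3 - 3\right) = \frac{339}{2} + \left(15 - 3\right) = \frac{339}{2} + 12 = \frac{363}{2}$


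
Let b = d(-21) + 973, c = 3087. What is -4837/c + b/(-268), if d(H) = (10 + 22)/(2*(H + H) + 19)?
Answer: -39914153/7682220 ≈ -5.1957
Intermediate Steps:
d(H) = 32/(19 + 4*H) (d(H) = 32/(2*(2*H) + 19) = 32/(4*H + 19) = 32/(19 + 4*H))
b = 63213/65 (b = 32/(19 + 4*(-21)) + 973 = 32/(19 - 84) + 973 = 32/(-65) + 973 = 32*(-1/65) + 973 = -32/65 + 973 = 63213/65 ≈ 972.51)
-4837/c + b/(-268) = -4837/3087 + (63213/65)/(-268) = -4837*1/3087 + (63213/65)*(-1/268) = -691/441 - 63213/17420 = -39914153/7682220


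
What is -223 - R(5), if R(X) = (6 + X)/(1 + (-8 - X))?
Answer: -2665/12 ≈ -222.08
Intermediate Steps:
R(X) = (6 + X)/(-7 - X)
-223 - R(5) = -223 - (-6 - 1*5)/(7 + 5) = -223 - (-6 - 5)/12 = -223 - (-11)/12 = -223 - 1*(-11/12) = -223 + 11/12 = -2665/12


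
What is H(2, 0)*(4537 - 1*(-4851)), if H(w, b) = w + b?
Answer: 18776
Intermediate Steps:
H(w, b) = b + w
H(2, 0)*(4537 - 1*(-4851)) = (0 + 2)*(4537 - 1*(-4851)) = 2*(4537 + 4851) = 2*9388 = 18776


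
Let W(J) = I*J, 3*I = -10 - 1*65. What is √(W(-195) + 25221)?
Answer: 12*√209 ≈ 173.48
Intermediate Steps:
I = -25 (I = (-10 - 1*65)/3 = (-10 - 65)/3 = (⅓)*(-75) = -25)
W(J) = -25*J
√(W(-195) + 25221) = √(-25*(-195) + 25221) = √(4875 + 25221) = √30096 = 12*√209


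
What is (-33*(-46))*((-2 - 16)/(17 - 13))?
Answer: -6831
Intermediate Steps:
(-33*(-46))*((-2 - 16)/(17 - 13)) = 1518*(-18/4) = 1518*(-18*1/4) = 1518*(-9/2) = -6831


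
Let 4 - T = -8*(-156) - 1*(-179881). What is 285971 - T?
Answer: 467096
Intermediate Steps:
T = -181125 (T = 4 - (-8*(-156) - 1*(-179881)) = 4 - (1248 + 179881) = 4 - 1*181129 = 4 - 181129 = -181125)
285971 - T = 285971 - 1*(-181125) = 285971 + 181125 = 467096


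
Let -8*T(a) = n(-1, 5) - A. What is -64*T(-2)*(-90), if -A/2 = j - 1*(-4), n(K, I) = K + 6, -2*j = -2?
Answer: -10800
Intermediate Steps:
j = 1 (j = -1/2*(-2) = 1)
n(K, I) = 6 + K
A = -10 (A = -2*(1 - 1*(-4)) = -2*(1 + 4) = -2*5 = -10)
T(a) = -15/8 (T(a) = -((6 - 1) - 1*(-10))/8 = -(5 + 10)/8 = -1/8*15 = -15/8)
-64*T(-2)*(-90) = -64*(-15/8)*(-90) = 120*(-90) = -10800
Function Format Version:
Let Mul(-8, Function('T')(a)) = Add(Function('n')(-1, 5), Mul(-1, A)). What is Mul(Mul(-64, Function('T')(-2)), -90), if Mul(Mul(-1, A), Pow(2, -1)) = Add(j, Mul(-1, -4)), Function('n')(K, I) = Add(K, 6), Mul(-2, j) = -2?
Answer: -10800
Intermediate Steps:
j = 1 (j = Mul(Rational(-1, 2), -2) = 1)
Function('n')(K, I) = Add(6, K)
A = -10 (A = Mul(-2, Add(1, Mul(-1, -4))) = Mul(-2, Add(1, 4)) = Mul(-2, 5) = -10)
Function('T')(a) = Rational(-15, 8) (Function('T')(a) = Mul(Rational(-1, 8), Add(Add(6, -1), Mul(-1, -10))) = Mul(Rational(-1, 8), Add(5, 10)) = Mul(Rational(-1, 8), 15) = Rational(-15, 8))
Mul(Mul(-64, Function('T')(-2)), -90) = Mul(Mul(-64, Rational(-15, 8)), -90) = Mul(120, -90) = -10800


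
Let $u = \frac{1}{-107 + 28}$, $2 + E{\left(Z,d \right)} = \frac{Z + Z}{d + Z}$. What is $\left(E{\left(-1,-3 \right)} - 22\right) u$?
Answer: $\frac{47}{158} \approx 0.29747$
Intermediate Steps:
$E{\left(Z,d \right)} = -2 + \frac{2 Z}{Z + d}$ ($E{\left(Z,d \right)} = -2 + \frac{Z + Z}{d + Z} = -2 + \frac{2 Z}{Z + d}$)
$u = - \frac{1}{79}$ ($u = \frac{1}{-79} = - \frac{1}{79} \approx -0.012658$)
$\left(E{\left(-1,-3 \right)} - 22\right) u = \left(\left(-2\right) \left(-3\right) \frac{1}{-1 - 3} - 22\right) \left(- \frac{1}{79}\right) = \left(\left(-2\right) \left(-3\right) \frac{1}{-4} - 22\right) \left(- \frac{1}{79}\right) = \left(\left(-2\right) \left(-3\right) \left(- \frac{1}{4}\right) - 22\right) \left(- \frac{1}{79}\right) = \left(- \frac{3}{2} - 22\right) \left(- \frac{1}{79}\right) = \left(- \frac{47}{2}\right) \left(- \frac{1}{79}\right) = \frac{47}{158}$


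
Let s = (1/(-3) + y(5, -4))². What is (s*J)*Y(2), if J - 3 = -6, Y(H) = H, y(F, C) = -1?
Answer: -32/3 ≈ -10.667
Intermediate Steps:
J = -3 (J = 3 - 6 = -3)
s = 16/9 (s = (1/(-3) - 1)² = (-⅓ - 1)² = (-4/3)² = 16/9 ≈ 1.7778)
(s*J)*Y(2) = ((16/9)*(-3))*2 = -16/3*2 = -32/3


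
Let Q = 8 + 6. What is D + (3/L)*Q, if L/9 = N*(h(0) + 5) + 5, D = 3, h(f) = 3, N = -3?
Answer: 157/57 ≈ 2.7544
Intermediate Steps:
Q = 14
L = -171 (L = 9*(-3*(3 + 5) + 5) = 9*(-3*8 + 5) = 9*(-24 + 5) = 9*(-19) = -171)
D + (3/L)*Q = 3 + (3/(-171))*14 = 3 + (3*(-1/171))*14 = 3 - 1/57*14 = 3 - 14/57 = 157/57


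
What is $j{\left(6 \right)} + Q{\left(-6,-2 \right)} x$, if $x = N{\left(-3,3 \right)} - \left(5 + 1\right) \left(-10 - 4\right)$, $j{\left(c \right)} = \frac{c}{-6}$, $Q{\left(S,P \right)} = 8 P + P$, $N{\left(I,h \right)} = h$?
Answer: $-1567$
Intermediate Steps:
$Q{\left(S,P \right)} = 9 P$
$j{\left(c \right)} = - \frac{c}{6}$ ($j{\left(c \right)} = c \left(- \frac{1}{6}\right) = - \frac{c}{6}$)
$x = 87$ ($x = 3 - \left(5 + 1\right) \left(-10 - 4\right) = 3 - 6 \left(-14\right) = 3 - -84 = 3 + 84 = 87$)
$j{\left(6 \right)} + Q{\left(-6,-2 \right)} x = \left(- \frac{1}{6}\right) 6 + 9 \left(-2\right) 87 = -1 - 1566 = -1567$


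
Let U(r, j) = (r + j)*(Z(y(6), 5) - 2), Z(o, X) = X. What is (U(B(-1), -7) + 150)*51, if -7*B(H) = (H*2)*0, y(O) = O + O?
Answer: 6579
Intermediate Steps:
y(O) = 2*O
B(H) = 0 (B(H) = -H*2*0/7 = -2*H*0/7 = -⅐*0 = 0)
U(r, j) = 3*j + 3*r (U(r, j) = (r + j)*(5 - 2) = (j + r)*3 = 3*j + 3*r)
(U(B(-1), -7) + 150)*51 = ((3*(-7) + 3*0) + 150)*51 = ((-21 + 0) + 150)*51 = (-21 + 150)*51 = 129*51 = 6579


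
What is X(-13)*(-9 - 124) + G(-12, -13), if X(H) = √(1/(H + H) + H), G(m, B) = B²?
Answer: 169 - 133*I*√8814/26 ≈ 169.0 - 480.25*I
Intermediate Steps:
X(H) = √(H + 1/(2*H)) (X(H) = √(1/(2*H) + H) = √(H + 1/(2*H)))
X(-13)*(-9 - 124) + G(-12, -13) = (√(2/(-13) + 4*(-13))/2)*(-9 - 124) + (-13)² = (√(2*(-1/13) - 52)/2)*(-133) + 169 = (√(-2/13 - 52)/2)*(-133) + 169 = (√(-678/13)/2)*(-133) + 169 = ((I*√8814/13)/2)*(-133) + 169 = (I*√8814/26)*(-133) + 169 = -133*I*√8814/26 + 169 = 169 - 133*I*√8814/26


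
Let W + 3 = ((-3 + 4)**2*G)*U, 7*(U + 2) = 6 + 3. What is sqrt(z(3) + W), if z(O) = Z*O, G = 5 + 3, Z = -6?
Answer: I*sqrt(1309)/7 ≈ 5.1686*I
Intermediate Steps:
U = -5/7 (U = -2 + (6 + 3)/7 = -2 + (1/7)*9 = -2 + 9/7 = -5/7 ≈ -0.71429)
G = 8
z(O) = -6*O
W = -61/7 (W = -3 + ((-3 + 4)**2*8)*(-5/7) = -3 + (1**2*8)*(-5/7) = -3 + (1*8)*(-5/7) = -3 + 8*(-5/7) = -3 - 40/7 = -61/7 ≈ -8.7143)
sqrt(z(3) + W) = sqrt(-6*3 - 61/7) = sqrt(-18 - 61/7) = sqrt(-187/7) = I*sqrt(1309)/7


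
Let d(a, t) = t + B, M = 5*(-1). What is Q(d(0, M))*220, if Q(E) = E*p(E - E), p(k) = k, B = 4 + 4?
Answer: 0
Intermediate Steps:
M = -5
B = 8
d(a, t) = 8 + t (d(a, t) = t + 8 = 8 + t)
Q(E) = 0 (Q(E) = E*(E - E) = E*0 = 0)
Q(d(0, M))*220 = 0*220 = 0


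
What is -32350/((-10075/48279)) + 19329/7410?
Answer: 11870074673/76570 ≈ 1.5502e+5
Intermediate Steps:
-32350/((-10075/48279)) + 19329/7410 = -32350/((-10075*1/48279)) + 19329*(1/7410) = -32350/(-10075/48279) + 6443/2470 = -32350*(-48279/10075) + 6443/2470 = 62473026/403 + 6443/2470 = 11870074673/76570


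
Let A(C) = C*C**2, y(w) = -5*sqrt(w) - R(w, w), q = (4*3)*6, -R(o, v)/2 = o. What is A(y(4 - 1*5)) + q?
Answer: 214 + 65*I ≈ 214.0 + 65.0*I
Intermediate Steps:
R(o, v) = -2*o
q = 72 (q = 12*6 = 72)
y(w) = -5*sqrt(w) + 2*w (y(w) = -5*sqrt(w) - (-2)*w = -5*sqrt(w) + 2*w)
A(C) = C**3
A(y(4 - 1*5)) + q = (-5*sqrt(4 - 1*5) + 2*(4 - 1*5))**3 + 72 = (-5*sqrt(4 - 5) + 2*(4 - 5))**3 + 72 = (-5*I + 2*(-1))**3 + 72 = (-5*I - 2)**3 + 72 = (-2 - 5*I)**3 + 72 = 72 + (-2 - 5*I)**3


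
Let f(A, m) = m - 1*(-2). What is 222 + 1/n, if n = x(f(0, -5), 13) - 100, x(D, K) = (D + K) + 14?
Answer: 16871/76 ≈ 221.99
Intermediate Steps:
f(A, m) = 2 + m (f(A, m) = m + 2 = 2 + m)
x(D, K) = 14 + D + K
n = -76 (n = (14 + (2 - 5) + 13) - 100 = (14 - 3 + 13) - 100 = 24 - 100 = -76)
222 + 1/n = 222 + 1/(-76) = 222 - 1/76 = 16871/76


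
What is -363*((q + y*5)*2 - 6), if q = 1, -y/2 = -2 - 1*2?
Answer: -27588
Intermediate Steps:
y = 8 (y = -2*(-2 - 1*2) = -2*(-2 - 2) = -2*(-4) = 8)
-363*((q + y*5)*2 - 6) = -363*((1 + 8*5)*2 - 6) = -363*((1 + 40)*2 - 6) = -363*(41*2 - 6) = -363*(82 - 6) = -363*76 = -27588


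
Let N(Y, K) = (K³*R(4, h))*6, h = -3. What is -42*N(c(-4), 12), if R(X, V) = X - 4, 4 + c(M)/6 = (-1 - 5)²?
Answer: 0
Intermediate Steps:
c(M) = 192 (c(M) = -24 + 6*(-1 - 5)² = -24 + 6*(-6)² = -24 + 6*36 = -24 + 216 = 192)
R(X, V) = -4 + X
N(Y, K) = 0 (N(Y, K) = (K³*(-4 + 4))*6 = (K³*0)*6 = 0*6 = 0)
-42*N(c(-4), 12) = -42*0 = 0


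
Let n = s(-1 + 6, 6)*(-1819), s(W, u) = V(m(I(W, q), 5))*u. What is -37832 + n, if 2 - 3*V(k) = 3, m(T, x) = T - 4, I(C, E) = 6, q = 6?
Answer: -34194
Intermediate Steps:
m(T, x) = -4 + T
V(k) = -⅓ (V(k) = ⅔ - ⅓*3 = ⅔ - 1 = -⅓)
s(W, u) = -u/3
n = 3638 (n = -⅓*6*(-1819) = -2*(-1819) = 3638)
-37832 + n = -37832 + 3638 = -34194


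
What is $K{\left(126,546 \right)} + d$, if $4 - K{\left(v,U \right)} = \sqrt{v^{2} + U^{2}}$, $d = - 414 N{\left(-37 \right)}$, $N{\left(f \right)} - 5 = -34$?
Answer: $12010 - 42 \sqrt{178} \approx 11450.0$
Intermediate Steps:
$N{\left(f \right)} = -29$ ($N{\left(f \right)} = 5 - 34 = -29$)
$d = 12006$ ($d = \left(-414\right) \left(-29\right) = 12006$)
$K{\left(v,U \right)} = 4 - \sqrt{U^{2} + v^{2}}$ ($K{\left(v,U \right)} = 4 - \sqrt{v^{2} + U^{2}} = 4 - \sqrt{U^{2} + v^{2}}$)
$K{\left(126,546 \right)} + d = \left(4 - \sqrt{546^{2} + 126^{2}}\right) + 12006 = \left(4 - \sqrt{298116 + 15876}\right) + 12006 = \left(4 - \sqrt{313992}\right) + 12006 = \left(4 - 42 \sqrt{178}\right) + 12006 = 12010 - 42 \sqrt{178}$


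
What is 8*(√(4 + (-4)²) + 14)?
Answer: 112 + 16*√5 ≈ 147.78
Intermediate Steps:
8*(√(4 + (-4)²) + 14) = 8*(√(4 + 16) + 14) = 8*(√20 + 14) = 8*(2*√5 + 14) = 8*(14 + 2*√5) = 112 + 16*√5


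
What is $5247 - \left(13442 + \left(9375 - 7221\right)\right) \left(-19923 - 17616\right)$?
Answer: $585463491$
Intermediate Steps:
$5247 - \left(13442 + \left(9375 - 7221\right)\right) \left(-19923 - 17616\right) = 5247 - \left(13442 + \left(9375 - 7221\right)\right) \left(-37539\right) = 5247 - \left(13442 + 2154\right) \left(-37539\right) = 5247 - 15596 \left(-37539\right) = 5247 - -585458244 = 5247 + 585458244 = 585463491$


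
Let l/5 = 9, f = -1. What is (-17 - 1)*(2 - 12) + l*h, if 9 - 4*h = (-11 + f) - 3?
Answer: 450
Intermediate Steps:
l = 45 (l = 5*9 = 45)
h = 6 (h = 9/4 - ((-11 - 1) - 3)/4 = 9/4 - (-12 - 3)/4 = 9/4 - ¼*(-15) = 9/4 + 15/4 = 6)
(-17 - 1)*(2 - 12) + l*h = (-17 - 1)*(2 - 12) + 45*6 = -18*(-10) + 270 = 180 + 270 = 450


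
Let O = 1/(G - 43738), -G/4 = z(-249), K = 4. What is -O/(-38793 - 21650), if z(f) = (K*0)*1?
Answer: -1/2643655934 ≈ -3.7826e-10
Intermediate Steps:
z(f) = 0 (z(f) = (4*0)*1 = 0*1 = 0)
G = 0 (G = -4*0 = 0)
O = -1/43738 (O = 1/(0 - 43738) = 1/(-43738) = -1/43738 ≈ -2.2863e-5)
-O/(-38793 - 21650) = -(-1)/(43738*(-38793 - 21650)) = -(-1)/(43738*(-60443)) = -(-1)*(-1)/(43738*60443) = -1*1/2643655934 = -1/2643655934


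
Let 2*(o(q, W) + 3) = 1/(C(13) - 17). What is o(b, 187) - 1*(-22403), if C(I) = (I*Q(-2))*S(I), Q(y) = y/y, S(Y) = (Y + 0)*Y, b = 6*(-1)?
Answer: 97664001/4360 ≈ 22400.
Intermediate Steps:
b = -6
S(Y) = Y**2 (S(Y) = Y*Y = Y**2)
Q(y) = 1
C(I) = I**3 (C(I) = (I*1)*I**2 = I*I**2 = I**3)
o(q, W) = -13079/4360 (o(q, W) = -3 + 1/(2*(13**3 - 17)) = -3 + 1/(2*(2197 - 17)) = -3 + (1/2)/2180 = -3 + (1/2)*(1/2180) = -3 + 1/4360 = -13079/4360)
o(b, 187) - 1*(-22403) = -13079/4360 - 1*(-22403) = -13079/4360 + 22403 = 97664001/4360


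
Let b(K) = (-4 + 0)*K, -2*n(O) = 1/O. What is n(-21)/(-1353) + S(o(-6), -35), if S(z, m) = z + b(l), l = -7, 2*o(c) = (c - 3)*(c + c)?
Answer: 4659731/56826 ≈ 82.000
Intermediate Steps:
o(c) = c*(-3 + c) (o(c) = ((c - 3)*(c + c))/2 = ((-3 + c)*(2*c))/2 = (2*c*(-3 + c))/2 = c*(-3 + c))
n(O) = -1/(2*O)
b(K) = -4*K
S(z, m) = 28 + z (S(z, m) = z - 4*(-7) = z + 28 = 28 + z)
n(-21)/(-1353) + S(o(-6), -35) = -½/(-21)/(-1353) + (28 - 6*(-3 - 6)) = -½*(-1/21)*(-1/1353) + (28 - 6*(-9)) = (1/42)*(-1/1353) + (28 + 54) = -1/56826 + 82 = 4659731/56826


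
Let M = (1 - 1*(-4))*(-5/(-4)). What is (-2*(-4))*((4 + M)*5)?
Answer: 410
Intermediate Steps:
M = 25/4 (M = (1 + 4)*(-5*(-¼)) = 5*(5/4) = 25/4 ≈ 6.2500)
(-2*(-4))*((4 + M)*5) = (-2*(-4))*((4 + 25/4)*5) = 8*((41/4)*5) = 8*(205/4) = 410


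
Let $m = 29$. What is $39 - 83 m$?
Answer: $-2368$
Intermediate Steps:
$39 - 83 m = 39 - 2407 = -2368$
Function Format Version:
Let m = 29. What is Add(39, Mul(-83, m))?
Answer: -2368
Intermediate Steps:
Add(39, Mul(-83, m)) = Add(39, Mul(-83, 29)) = Add(39, -2407) = -2368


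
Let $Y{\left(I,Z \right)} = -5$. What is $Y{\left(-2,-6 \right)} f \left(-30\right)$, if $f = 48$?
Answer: $7200$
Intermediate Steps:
$Y{\left(-2,-6 \right)} f \left(-30\right) = \left(-5\right) 48 \left(-30\right) = \left(-240\right) \left(-30\right) = 7200$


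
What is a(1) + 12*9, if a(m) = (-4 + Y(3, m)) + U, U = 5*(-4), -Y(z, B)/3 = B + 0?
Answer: 81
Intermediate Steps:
Y(z, B) = -3*B (Y(z, B) = -3*(B + 0) = -3*B)
U = -20
a(m) = -24 - 3*m (a(m) = (-4 - 3*m) - 20 = -24 - 3*m)
a(1) + 12*9 = (-24 - 3*1) + 12*9 = (-24 - 3) + 108 = -27 + 108 = 81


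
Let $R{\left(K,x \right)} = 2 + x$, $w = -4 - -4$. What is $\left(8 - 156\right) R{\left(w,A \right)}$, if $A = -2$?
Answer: $0$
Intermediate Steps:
$w = 0$ ($w = -4 + 4 = 0$)
$\left(8 - 156\right) R{\left(w,A \right)} = \left(8 - 156\right) \left(2 - 2\right) = \left(-148\right) 0 = 0$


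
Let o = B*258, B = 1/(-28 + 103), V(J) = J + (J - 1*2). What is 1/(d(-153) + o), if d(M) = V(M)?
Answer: -25/7614 ≈ -0.0032834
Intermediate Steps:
V(J) = -2 + 2*J (V(J) = J + (J - 2) = J + (-2 + J) = -2 + 2*J)
d(M) = -2 + 2*M
B = 1/75 ≈ 0.013333
o = 86/25 (o = (1/75)*258 = 86/25 ≈ 3.4400)
1/(d(-153) + o) = 1/((-2 + 2*(-153)) + 86/25) = 1/((-2 - 306) + 86/25) = 1/(-308 + 86/25) = 1/(-7614/25) = -25/7614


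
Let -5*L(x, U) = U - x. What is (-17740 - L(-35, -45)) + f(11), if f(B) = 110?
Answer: -17632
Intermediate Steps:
L(x, U) = -U/5 + x/5 (L(x, U) = -(U - x)/5 = -U/5 + x/5)
(-17740 - L(-35, -45)) + f(11) = (-17740 - (-⅕*(-45) + (⅕)*(-35))) + 110 = (-17740 - (9 - 7)) + 110 = (-17740 - 1*2) + 110 = (-17740 - 2) + 110 = -17742 + 110 = -17632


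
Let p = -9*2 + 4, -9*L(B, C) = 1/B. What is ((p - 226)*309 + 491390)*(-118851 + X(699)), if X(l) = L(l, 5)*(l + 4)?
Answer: -311959676687120/6291 ≈ -4.9588e+10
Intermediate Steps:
L(B, C) = -1/(9*B)
p = -14 (p = -18 + 4 = -14)
X(l) = -(4 + l)/(9*l) (X(l) = (-1/(9*l))*(l + 4) = (-1/(9*l))*(4 + l) = -(4 + l)/(9*l))
((p - 226)*309 + 491390)*(-118851 + X(699)) = ((-14 - 226)*309 + 491390)*(-118851 + (⅑)*(-4 - 1*699)/699) = (-240*309 + 491390)*(-118851 + (⅑)*(1/699)*(-4 - 699)) = (-74160 + 491390)*(-118851 + (⅑)*(1/699)*(-703)) = 417230*(-118851 - 703/6291) = 417230*(-747692344/6291) = -311959676687120/6291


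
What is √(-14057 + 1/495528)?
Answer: I*√862917054602790/247764 ≈ 118.56*I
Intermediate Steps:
√(-14057 + 1/495528) = √(-6965637095/495528) = I*√862917054602790/247764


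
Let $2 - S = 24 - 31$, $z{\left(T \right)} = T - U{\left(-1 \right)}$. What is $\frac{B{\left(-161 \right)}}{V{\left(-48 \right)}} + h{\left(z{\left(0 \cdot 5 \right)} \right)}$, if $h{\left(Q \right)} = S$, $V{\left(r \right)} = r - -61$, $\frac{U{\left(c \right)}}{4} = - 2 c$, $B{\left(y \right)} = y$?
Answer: $- \frac{44}{13} \approx -3.3846$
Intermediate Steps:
$U{\left(c \right)} = - 8 c$ ($U{\left(c \right)} = 4 \left(- 2 c\right) = - 8 c$)
$V{\left(r \right)} = 61 + r$ ($V{\left(r \right)} = r + 61 = 61 + r$)
$z{\left(T \right)} = -8 + T$ ($z{\left(T \right)} = T - \left(-8\right) \left(-1\right) = T - 8 = -8 + T$)
$S = 9$ ($S = 2 - \left(24 - 31\right) = 2 - -7 = 2 + 7 = 9$)
$h{\left(Q \right)} = 9$
$\frac{B{\left(-161 \right)}}{V{\left(-48 \right)}} + h{\left(z{\left(0 \cdot 5 \right)} \right)} = - \frac{161}{61 - 48} + 9 = - \frac{161}{13} + 9 = - \frac{44}{13}$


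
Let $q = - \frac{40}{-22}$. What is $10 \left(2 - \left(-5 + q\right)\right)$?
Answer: $\frac{570}{11} \approx 51.818$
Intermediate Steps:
$q = \frac{20}{11}$ ($q = \left(-40\right) \left(- \frac{1}{22}\right) = \frac{20}{11} \approx 1.8182$)
$10 \left(2 - \left(-5 + q\right)\right) = 10 \left(2 + \left(5 - \frac{20}{11}\right)\right) = 10 \left(2 + \frac{35}{11}\right) = 10 \cdot \frac{57}{11} = \frac{570}{11}$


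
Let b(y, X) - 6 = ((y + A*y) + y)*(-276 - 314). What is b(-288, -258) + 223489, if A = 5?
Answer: 1412935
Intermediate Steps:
b(y, X) = 6 - 4130*y (b(y, X) = 6 + ((y + 5*y) + y)*(-276 - 314) = 6 + (6*y + y)*(-590) = 6 + (7*y)*(-590) = 6 - 4130*y)
b(-288, -258) + 223489 = (6 - 4130*(-288)) + 223489 = (6 + 1189440) + 223489 = 1189446 + 223489 = 1412935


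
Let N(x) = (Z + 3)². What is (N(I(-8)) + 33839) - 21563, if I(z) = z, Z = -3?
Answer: 12276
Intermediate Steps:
N(x) = 0 (N(x) = (-3 + 3)² = 0² = 0)
(N(I(-8)) + 33839) - 21563 = (0 + 33839) - 21563 = 33839 - 21563 = 12276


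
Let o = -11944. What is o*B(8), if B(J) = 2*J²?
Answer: -1528832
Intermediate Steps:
o*B(8) = -23888*8² = -23888*64 = -11944*128 = -1528832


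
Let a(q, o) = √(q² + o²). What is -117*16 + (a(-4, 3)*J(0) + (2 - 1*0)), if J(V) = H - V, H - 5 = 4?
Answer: -1825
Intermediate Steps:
H = 9 (H = 5 + 4 = 9)
a(q, o) = √(o² + q²)
J(V) = 9 - V
-117*16 + (a(-4, 3)*J(0) + (2 - 1*0)) = -117*16 + (√(3² + (-4)²)*(9 - 1*0) + (2 - 1*0)) = -1872 + (√(9 + 16)*(9 + 0) + (2 + 0)) = -1872 + (√25*9 + 2) = -1872 + (5*9 + 2) = -1872 + (45 + 2) = -1872 + 47 = -1825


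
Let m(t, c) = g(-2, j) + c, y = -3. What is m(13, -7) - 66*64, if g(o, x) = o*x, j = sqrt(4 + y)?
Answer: -4233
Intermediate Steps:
j = 1 (j = sqrt(4 - 3) = sqrt(1) = 1)
m(t, c) = -2 + c (m(t, c) = -2*1 + c = -2 + c)
m(13, -7) - 66*64 = (-2 - 7) - 66*64 = -9 - 4224 = -4233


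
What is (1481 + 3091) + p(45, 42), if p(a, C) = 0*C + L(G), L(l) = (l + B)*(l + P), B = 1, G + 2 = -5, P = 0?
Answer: 4614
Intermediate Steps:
G = -7 (G = -2 - 5 = -7)
L(l) = l*(1 + l) (L(l) = (l + 1)*(l + 0) = (1 + l)*l = l*(1 + l))
p(a, C) = 42 (p(a, C) = 0*C - 7*(1 - 7) = 0 - 7*(-6) = 0 + 42 = 42)
(1481 + 3091) + p(45, 42) = (1481 + 3091) + 42 = 4572 + 42 = 4614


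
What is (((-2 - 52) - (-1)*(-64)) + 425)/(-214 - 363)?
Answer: -307/577 ≈ -0.53206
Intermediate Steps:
(((-2 - 52) - (-1)*(-64)) + 425)/(-214 - 363) = ((-54 - 1*64) + 425)/(-577) = ((-54 - 64) + 425)*(-1/577) = (-118 + 425)*(-1/577) = 307*(-1/577) = -307/577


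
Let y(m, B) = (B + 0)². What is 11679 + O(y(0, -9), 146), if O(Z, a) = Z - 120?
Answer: 11640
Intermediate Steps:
y(m, B) = B²
O(Z, a) = -120 + Z
11679 + O(y(0, -9), 146) = 11679 + (-120 + (-9)²) = 11679 + (-120 + 81) = 11679 - 39 = 11640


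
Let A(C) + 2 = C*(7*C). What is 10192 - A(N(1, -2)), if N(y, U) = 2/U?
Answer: 10187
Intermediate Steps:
A(C) = -2 + 7*C² (A(C) = -2 + C*(7*C) = -2 + 7*C²)
10192 - A(N(1, -2)) = 10192 - (-2 + 7*(2/(-2))²) = 10192 - (-2 + 7*(2*(-½))²) = 10192 - (-2 + 7*(-1)²) = 10192 - (-2 + 7*1) = 10192 - (-2 + 7) = 10192 - 1*5 = 10192 - 5 = 10187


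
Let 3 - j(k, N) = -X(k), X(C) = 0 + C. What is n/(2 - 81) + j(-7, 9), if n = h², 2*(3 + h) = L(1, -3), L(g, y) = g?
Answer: -1289/316 ≈ -4.0791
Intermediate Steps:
X(C) = C
h = -5/2 (h = -3 + (½)*1 = -3 + ½ = -5/2 ≈ -2.5000)
j(k, N) = 3 + k (j(k, N) = 3 - (-1)*k = 3 + k)
n = 25/4 (n = (-5/2)² = 25/4 ≈ 6.2500)
n/(2 - 81) + j(-7, 9) = (25/4)/(2 - 81) + (3 - 7) = (25/4)/(-79) - 4 = -1/79*25/4 - 4 = -25/316 - 4 = -1289/316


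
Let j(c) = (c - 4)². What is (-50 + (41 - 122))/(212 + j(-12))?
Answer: -131/468 ≈ -0.27991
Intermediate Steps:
j(c) = (-4 + c)²
(-50 + (41 - 122))/(212 + j(-12)) = (-50 + (41 - 122))/(212 + (-4 - 12)²) = (-50 - 81)/(212 + (-16)²) = -131/(212 + 256) = -131/468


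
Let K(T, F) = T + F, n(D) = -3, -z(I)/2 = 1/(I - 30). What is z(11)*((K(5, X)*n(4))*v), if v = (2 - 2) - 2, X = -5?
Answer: 0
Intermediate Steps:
z(I) = -2/(-30 + I) (z(I) = -2/(I - 30) = -2/(-30 + I))
K(T, F) = F + T
v = -2 (v = 0 - 2 = -2)
z(11)*((K(5, X)*n(4))*v) = (-2/(-30 + 11))*(((-5 + 5)*(-3))*(-2)) = (-2/(-19))*((0*(-3))*(-2)) = (-2*(-1/19))*(0*(-2)) = (2/19)*0 = 0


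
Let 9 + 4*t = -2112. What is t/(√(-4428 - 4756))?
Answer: 303*I*√574/1312 ≈ 5.5331*I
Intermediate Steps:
t = -2121/4 (t = -9/4 + (¼)*(-2112) = -9/4 - 528 = -2121/4 ≈ -530.25)
t/(√(-4428 - 4756)) = -2121/(4*√(-4428 - 4756)) = -2121*(-I*√574/2296)/4 = -(-303)*I*√574/1312 = 303*I*√574/1312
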